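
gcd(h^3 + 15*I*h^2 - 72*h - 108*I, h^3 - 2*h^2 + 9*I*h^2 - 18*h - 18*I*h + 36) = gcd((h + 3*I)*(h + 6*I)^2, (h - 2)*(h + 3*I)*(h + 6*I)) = h^2 + 9*I*h - 18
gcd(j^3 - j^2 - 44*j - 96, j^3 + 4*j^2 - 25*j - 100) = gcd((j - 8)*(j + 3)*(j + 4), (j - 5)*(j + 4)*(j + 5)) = j + 4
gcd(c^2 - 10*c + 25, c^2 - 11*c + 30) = c - 5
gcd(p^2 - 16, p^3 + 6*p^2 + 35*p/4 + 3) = p + 4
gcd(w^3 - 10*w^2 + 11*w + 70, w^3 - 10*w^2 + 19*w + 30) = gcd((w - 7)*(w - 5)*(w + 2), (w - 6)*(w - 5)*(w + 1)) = w - 5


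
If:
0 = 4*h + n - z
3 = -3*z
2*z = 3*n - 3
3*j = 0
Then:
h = -1/3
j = 0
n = 1/3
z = -1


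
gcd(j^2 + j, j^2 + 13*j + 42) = 1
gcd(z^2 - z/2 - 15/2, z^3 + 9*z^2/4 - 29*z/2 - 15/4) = z - 3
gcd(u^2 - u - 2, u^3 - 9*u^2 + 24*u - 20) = u - 2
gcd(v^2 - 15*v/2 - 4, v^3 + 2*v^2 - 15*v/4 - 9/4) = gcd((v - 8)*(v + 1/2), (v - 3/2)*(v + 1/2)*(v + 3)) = v + 1/2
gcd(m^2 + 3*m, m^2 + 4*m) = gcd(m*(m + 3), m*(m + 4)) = m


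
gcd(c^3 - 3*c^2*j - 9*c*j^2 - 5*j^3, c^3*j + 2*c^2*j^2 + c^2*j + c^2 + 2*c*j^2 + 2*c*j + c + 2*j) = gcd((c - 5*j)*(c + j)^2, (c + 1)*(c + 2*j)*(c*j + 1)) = 1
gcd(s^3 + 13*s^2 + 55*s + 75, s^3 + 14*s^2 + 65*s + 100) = s^2 + 10*s + 25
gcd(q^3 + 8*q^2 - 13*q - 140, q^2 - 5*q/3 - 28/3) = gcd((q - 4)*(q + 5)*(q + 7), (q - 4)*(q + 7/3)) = q - 4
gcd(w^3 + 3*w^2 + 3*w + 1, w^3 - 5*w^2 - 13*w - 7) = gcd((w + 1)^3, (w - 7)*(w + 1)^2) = w^2 + 2*w + 1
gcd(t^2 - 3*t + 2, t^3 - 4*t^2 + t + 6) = t - 2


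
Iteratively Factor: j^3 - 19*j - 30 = (j - 5)*(j^2 + 5*j + 6) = (j - 5)*(j + 2)*(j + 3)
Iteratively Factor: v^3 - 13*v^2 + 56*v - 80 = (v - 4)*(v^2 - 9*v + 20) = (v - 5)*(v - 4)*(v - 4)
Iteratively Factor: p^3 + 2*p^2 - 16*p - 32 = (p - 4)*(p^2 + 6*p + 8) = (p - 4)*(p + 4)*(p + 2)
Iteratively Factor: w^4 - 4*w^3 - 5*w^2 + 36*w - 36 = (w + 3)*(w^3 - 7*w^2 + 16*w - 12) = (w - 2)*(w + 3)*(w^2 - 5*w + 6) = (w - 3)*(w - 2)*(w + 3)*(w - 2)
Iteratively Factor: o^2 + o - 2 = (o - 1)*(o + 2)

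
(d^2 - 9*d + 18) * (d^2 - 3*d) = d^4 - 12*d^3 + 45*d^2 - 54*d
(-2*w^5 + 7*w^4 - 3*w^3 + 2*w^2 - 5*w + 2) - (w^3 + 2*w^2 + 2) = -2*w^5 + 7*w^4 - 4*w^3 - 5*w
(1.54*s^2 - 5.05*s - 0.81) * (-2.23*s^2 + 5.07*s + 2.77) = -3.4342*s^4 + 19.0693*s^3 - 19.5314*s^2 - 18.0952*s - 2.2437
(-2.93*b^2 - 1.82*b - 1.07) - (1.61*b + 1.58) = -2.93*b^2 - 3.43*b - 2.65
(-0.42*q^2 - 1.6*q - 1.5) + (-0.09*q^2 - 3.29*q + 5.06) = -0.51*q^2 - 4.89*q + 3.56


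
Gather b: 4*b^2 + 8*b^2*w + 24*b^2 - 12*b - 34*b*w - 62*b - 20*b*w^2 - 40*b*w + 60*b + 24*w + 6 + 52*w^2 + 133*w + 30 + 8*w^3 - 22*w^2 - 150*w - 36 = b^2*(8*w + 28) + b*(-20*w^2 - 74*w - 14) + 8*w^3 + 30*w^2 + 7*w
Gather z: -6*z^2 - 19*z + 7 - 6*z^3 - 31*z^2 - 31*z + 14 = -6*z^3 - 37*z^2 - 50*z + 21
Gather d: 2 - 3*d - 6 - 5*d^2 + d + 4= -5*d^2 - 2*d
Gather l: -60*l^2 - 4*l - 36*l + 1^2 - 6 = -60*l^2 - 40*l - 5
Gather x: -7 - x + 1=-x - 6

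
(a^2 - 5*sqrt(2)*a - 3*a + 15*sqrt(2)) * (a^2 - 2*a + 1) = a^4 - 5*sqrt(2)*a^3 - 5*a^3 + 7*a^2 + 25*sqrt(2)*a^2 - 35*sqrt(2)*a - 3*a + 15*sqrt(2)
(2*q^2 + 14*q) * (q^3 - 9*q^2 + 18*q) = 2*q^5 - 4*q^4 - 90*q^3 + 252*q^2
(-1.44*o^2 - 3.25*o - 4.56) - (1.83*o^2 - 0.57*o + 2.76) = -3.27*o^2 - 2.68*o - 7.32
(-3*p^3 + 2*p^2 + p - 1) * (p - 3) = -3*p^4 + 11*p^3 - 5*p^2 - 4*p + 3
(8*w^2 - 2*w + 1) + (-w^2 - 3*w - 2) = 7*w^2 - 5*w - 1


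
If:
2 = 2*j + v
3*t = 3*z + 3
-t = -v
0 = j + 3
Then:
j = -3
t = 8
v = 8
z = 7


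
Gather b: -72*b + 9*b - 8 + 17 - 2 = 7 - 63*b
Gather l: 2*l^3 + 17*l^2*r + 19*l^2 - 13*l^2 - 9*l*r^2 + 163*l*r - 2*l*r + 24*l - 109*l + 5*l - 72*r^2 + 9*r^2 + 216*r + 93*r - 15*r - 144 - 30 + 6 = 2*l^3 + l^2*(17*r + 6) + l*(-9*r^2 + 161*r - 80) - 63*r^2 + 294*r - 168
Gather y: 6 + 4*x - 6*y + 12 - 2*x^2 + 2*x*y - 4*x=-2*x^2 + y*(2*x - 6) + 18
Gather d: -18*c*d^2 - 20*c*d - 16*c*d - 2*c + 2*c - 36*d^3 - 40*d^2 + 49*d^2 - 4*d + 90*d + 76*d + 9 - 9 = -36*d^3 + d^2*(9 - 18*c) + d*(162 - 36*c)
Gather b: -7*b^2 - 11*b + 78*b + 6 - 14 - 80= -7*b^2 + 67*b - 88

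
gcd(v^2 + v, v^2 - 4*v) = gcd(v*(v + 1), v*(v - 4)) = v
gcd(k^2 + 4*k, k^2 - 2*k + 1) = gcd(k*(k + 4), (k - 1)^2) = 1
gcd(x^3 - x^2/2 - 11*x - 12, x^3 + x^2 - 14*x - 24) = x^2 - 2*x - 8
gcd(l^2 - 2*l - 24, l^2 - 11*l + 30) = l - 6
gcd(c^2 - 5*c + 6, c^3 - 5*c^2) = 1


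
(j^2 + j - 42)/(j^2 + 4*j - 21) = (j - 6)/(j - 3)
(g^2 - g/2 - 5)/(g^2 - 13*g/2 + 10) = (g + 2)/(g - 4)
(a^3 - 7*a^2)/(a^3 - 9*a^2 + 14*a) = a/(a - 2)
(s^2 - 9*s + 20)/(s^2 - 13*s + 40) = (s - 4)/(s - 8)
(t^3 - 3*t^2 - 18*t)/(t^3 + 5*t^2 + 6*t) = (t - 6)/(t + 2)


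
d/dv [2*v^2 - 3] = 4*v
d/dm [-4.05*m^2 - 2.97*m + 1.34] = -8.1*m - 2.97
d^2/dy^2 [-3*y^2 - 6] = -6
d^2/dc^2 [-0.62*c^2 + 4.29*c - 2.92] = -1.24000000000000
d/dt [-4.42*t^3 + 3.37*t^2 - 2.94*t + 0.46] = -13.26*t^2 + 6.74*t - 2.94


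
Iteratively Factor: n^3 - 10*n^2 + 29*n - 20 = (n - 4)*(n^2 - 6*n + 5) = (n - 5)*(n - 4)*(n - 1)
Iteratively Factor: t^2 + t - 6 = (t + 3)*(t - 2)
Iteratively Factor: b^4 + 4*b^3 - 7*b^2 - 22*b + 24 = (b - 1)*(b^3 + 5*b^2 - 2*b - 24) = (b - 2)*(b - 1)*(b^2 + 7*b + 12) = (b - 2)*(b - 1)*(b + 3)*(b + 4)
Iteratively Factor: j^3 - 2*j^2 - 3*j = (j + 1)*(j^2 - 3*j) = (j - 3)*(j + 1)*(j)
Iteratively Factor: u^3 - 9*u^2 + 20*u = (u - 4)*(u^2 - 5*u) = u*(u - 4)*(u - 5)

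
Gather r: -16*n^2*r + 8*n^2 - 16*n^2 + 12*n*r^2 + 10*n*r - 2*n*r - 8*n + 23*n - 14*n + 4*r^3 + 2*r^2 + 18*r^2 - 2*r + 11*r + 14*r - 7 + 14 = -8*n^2 + n + 4*r^3 + r^2*(12*n + 20) + r*(-16*n^2 + 8*n + 23) + 7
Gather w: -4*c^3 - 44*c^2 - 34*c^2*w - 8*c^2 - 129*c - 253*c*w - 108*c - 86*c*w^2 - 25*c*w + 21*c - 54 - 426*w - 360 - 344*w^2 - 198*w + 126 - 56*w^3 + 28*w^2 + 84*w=-4*c^3 - 52*c^2 - 216*c - 56*w^3 + w^2*(-86*c - 316) + w*(-34*c^2 - 278*c - 540) - 288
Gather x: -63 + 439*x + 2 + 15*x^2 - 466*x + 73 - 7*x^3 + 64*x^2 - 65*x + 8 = -7*x^3 + 79*x^2 - 92*x + 20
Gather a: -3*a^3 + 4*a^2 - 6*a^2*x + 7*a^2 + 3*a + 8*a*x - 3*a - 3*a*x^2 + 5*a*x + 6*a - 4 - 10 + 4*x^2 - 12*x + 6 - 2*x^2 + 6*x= -3*a^3 + a^2*(11 - 6*x) + a*(-3*x^2 + 13*x + 6) + 2*x^2 - 6*x - 8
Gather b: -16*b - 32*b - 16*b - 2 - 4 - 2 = -64*b - 8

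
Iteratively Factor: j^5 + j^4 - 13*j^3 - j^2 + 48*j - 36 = (j - 2)*(j^4 + 3*j^3 - 7*j^2 - 15*j + 18) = (j - 2)^2*(j^3 + 5*j^2 + 3*j - 9) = (j - 2)^2*(j - 1)*(j^2 + 6*j + 9) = (j - 2)^2*(j - 1)*(j + 3)*(j + 3)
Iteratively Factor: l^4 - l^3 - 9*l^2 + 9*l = (l - 3)*(l^3 + 2*l^2 - 3*l) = (l - 3)*(l + 3)*(l^2 - l) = l*(l - 3)*(l + 3)*(l - 1)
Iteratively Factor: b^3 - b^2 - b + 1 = (b - 1)*(b^2 - 1) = (b - 1)*(b + 1)*(b - 1)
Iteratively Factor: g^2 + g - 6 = (g - 2)*(g + 3)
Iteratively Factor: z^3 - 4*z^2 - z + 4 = (z - 1)*(z^2 - 3*z - 4) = (z - 1)*(z + 1)*(z - 4)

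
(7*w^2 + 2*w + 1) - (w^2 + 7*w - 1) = 6*w^2 - 5*w + 2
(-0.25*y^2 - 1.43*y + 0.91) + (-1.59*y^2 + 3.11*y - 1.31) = -1.84*y^2 + 1.68*y - 0.4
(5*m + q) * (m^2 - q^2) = 5*m^3 + m^2*q - 5*m*q^2 - q^3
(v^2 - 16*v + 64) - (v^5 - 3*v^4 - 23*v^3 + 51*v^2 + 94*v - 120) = -v^5 + 3*v^4 + 23*v^3 - 50*v^2 - 110*v + 184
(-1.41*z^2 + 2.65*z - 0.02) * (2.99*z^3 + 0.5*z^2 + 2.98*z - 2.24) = -4.2159*z^5 + 7.2185*z^4 - 2.9366*z^3 + 11.0454*z^2 - 5.9956*z + 0.0448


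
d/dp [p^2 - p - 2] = 2*p - 1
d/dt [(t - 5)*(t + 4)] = 2*t - 1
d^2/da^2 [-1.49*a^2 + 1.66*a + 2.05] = -2.98000000000000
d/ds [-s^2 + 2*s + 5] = 2 - 2*s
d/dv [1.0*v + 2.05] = 1.00000000000000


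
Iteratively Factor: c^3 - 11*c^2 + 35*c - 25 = (c - 5)*(c^2 - 6*c + 5) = (c - 5)*(c - 1)*(c - 5)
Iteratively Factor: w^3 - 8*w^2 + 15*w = (w - 5)*(w^2 - 3*w) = (w - 5)*(w - 3)*(w)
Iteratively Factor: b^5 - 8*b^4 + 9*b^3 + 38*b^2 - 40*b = (b - 1)*(b^4 - 7*b^3 + 2*b^2 + 40*b) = (b - 4)*(b - 1)*(b^3 - 3*b^2 - 10*b) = b*(b - 4)*(b - 1)*(b^2 - 3*b - 10) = b*(b - 5)*(b - 4)*(b - 1)*(b + 2)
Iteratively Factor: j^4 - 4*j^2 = (j)*(j^3 - 4*j) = j^2*(j^2 - 4) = j^2*(j - 2)*(j + 2)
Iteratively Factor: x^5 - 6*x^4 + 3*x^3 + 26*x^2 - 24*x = (x - 4)*(x^4 - 2*x^3 - 5*x^2 + 6*x) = (x - 4)*(x - 1)*(x^3 - x^2 - 6*x) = x*(x - 4)*(x - 1)*(x^2 - x - 6) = x*(x - 4)*(x - 3)*(x - 1)*(x + 2)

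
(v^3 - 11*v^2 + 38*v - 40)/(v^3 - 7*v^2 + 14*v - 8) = (v - 5)/(v - 1)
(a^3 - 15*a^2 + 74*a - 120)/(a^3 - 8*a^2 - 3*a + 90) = (a - 4)/(a + 3)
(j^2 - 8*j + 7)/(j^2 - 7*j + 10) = (j^2 - 8*j + 7)/(j^2 - 7*j + 10)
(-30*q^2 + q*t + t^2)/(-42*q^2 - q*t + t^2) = (5*q - t)/(7*q - t)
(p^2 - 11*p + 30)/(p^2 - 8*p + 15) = (p - 6)/(p - 3)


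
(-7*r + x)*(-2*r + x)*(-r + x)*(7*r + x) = -98*r^4 + 147*r^3*x - 47*r^2*x^2 - 3*r*x^3 + x^4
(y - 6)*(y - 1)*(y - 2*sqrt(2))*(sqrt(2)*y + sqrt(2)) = sqrt(2)*y^4 - 6*sqrt(2)*y^3 - 4*y^3 - sqrt(2)*y^2 + 24*y^2 + 4*y + 6*sqrt(2)*y - 24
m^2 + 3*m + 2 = (m + 1)*(m + 2)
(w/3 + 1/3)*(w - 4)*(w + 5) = w^3/3 + 2*w^2/3 - 19*w/3 - 20/3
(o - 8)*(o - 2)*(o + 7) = o^3 - 3*o^2 - 54*o + 112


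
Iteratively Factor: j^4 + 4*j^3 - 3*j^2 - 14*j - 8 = (j + 1)*(j^3 + 3*j^2 - 6*j - 8) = (j + 1)^2*(j^2 + 2*j - 8) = (j + 1)^2*(j + 4)*(j - 2)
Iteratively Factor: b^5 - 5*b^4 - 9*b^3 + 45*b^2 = (b - 5)*(b^4 - 9*b^2) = (b - 5)*(b - 3)*(b^3 + 3*b^2) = (b - 5)*(b - 3)*(b + 3)*(b^2) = b*(b - 5)*(b - 3)*(b + 3)*(b)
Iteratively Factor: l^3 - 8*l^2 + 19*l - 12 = (l - 1)*(l^2 - 7*l + 12) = (l - 4)*(l - 1)*(l - 3)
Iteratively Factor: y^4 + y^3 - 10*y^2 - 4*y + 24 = (y - 2)*(y^3 + 3*y^2 - 4*y - 12) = (y - 2)^2*(y^2 + 5*y + 6) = (y - 2)^2*(y + 2)*(y + 3)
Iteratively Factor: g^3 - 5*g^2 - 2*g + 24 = (g + 2)*(g^2 - 7*g + 12) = (g - 3)*(g + 2)*(g - 4)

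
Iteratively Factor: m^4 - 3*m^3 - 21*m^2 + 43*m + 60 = (m - 5)*(m^3 + 2*m^2 - 11*m - 12) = (m - 5)*(m + 1)*(m^2 + m - 12) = (m - 5)*(m + 1)*(m + 4)*(m - 3)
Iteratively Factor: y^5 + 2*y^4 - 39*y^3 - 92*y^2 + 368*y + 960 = (y + 3)*(y^4 - y^3 - 36*y^2 + 16*y + 320) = (y - 4)*(y + 3)*(y^3 + 3*y^2 - 24*y - 80) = (y - 5)*(y - 4)*(y + 3)*(y^2 + 8*y + 16) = (y - 5)*(y - 4)*(y + 3)*(y + 4)*(y + 4)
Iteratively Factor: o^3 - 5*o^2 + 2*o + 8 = (o - 2)*(o^2 - 3*o - 4) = (o - 2)*(o + 1)*(o - 4)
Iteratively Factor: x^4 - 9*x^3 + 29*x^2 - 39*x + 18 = (x - 2)*(x^3 - 7*x^2 + 15*x - 9) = (x - 2)*(x - 1)*(x^2 - 6*x + 9) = (x - 3)*(x - 2)*(x - 1)*(x - 3)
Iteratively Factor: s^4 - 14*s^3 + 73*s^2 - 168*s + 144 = (s - 3)*(s^3 - 11*s^2 + 40*s - 48) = (s - 4)*(s - 3)*(s^2 - 7*s + 12) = (s - 4)*(s - 3)^2*(s - 4)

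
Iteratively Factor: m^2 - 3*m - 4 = (m + 1)*(m - 4)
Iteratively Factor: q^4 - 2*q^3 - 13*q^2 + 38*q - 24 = (q + 4)*(q^3 - 6*q^2 + 11*q - 6) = (q - 2)*(q + 4)*(q^2 - 4*q + 3) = (q - 2)*(q - 1)*(q + 4)*(q - 3)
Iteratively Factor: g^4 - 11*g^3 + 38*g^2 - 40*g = (g - 5)*(g^3 - 6*g^2 + 8*g) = (g - 5)*(g - 4)*(g^2 - 2*g) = (g - 5)*(g - 4)*(g - 2)*(g)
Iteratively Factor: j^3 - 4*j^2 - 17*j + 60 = (j + 4)*(j^2 - 8*j + 15) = (j - 3)*(j + 4)*(j - 5)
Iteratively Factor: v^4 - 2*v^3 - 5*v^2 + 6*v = (v)*(v^3 - 2*v^2 - 5*v + 6) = v*(v - 1)*(v^2 - v - 6) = v*(v - 3)*(v - 1)*(v + 2)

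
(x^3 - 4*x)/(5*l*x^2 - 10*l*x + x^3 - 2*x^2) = (x + 2)/(5*l + x)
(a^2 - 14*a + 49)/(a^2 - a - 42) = (a - 7)/(a + 6)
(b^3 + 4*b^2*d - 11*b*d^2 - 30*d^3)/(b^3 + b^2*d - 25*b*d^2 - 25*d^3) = (b^2 - b*d - 6*d^2)/(b^2 - 4*b*d - 5*d^2)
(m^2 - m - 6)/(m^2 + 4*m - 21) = (m + 2)/(m + 7)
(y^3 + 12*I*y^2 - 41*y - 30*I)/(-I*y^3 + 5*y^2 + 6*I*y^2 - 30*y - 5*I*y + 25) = (I*y^2 - 7*y - 6*I)/(y^2 - 6*y + 5)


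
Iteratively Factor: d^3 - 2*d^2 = (d - 2)*(d^2) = d*(d - 2)*(d)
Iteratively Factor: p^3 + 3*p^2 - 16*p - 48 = (p + 4)*(p^2 - p - 12) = (p + 3)*(p + 4)*(p - 4)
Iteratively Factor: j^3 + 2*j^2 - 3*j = (j + 3)*(j^2 - j) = j*(j + 3)*(j - 1)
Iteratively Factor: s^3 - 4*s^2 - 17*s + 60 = (s - 3)*(s^2 - s - 20) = (s - 3)*(s + 4)*(s - 5)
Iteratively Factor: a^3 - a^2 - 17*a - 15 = (a + 1)*(a^2 - 2*a - 15) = (a + 1)*(a + 3)*(a - 5)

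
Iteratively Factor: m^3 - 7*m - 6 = (m + 1)*(m^2 - m - 6) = (m + 1)*(m + 2)*(m - 3)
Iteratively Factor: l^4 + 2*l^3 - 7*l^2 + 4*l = (l - 1)*(l^3 + 3*l^2 - 4*l) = (l - 1)^2*(l^2 + 4*l) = l*(l - 1)^2*(l + 4)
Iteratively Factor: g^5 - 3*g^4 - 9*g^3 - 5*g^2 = (g + 1)*(g^4 - 4*g^3 - 5*g^2) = g*(g + 1)*(g^3 - 4*g^2 - 5*g) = g^2*(g + 1)*(g^2 - 4*g - 5) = g^2*(g - 5)*(g + 1)*(g + 1)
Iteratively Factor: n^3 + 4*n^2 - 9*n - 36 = (n - 3)*(n^2 + 7*n + 12) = (n - 3)*(n + 4)*(n + 3)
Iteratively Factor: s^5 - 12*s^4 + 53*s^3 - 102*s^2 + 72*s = (s - 3)*(s^4 - 9*s^3 + 26*s^2 - 24*s) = (s - 4)*(s - 3)*(s^3 - 5*s^2 + 6*s) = (s - 4)*(s - 3)^2*(s^2 - 2*s) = s*(s - 4)*(s - 3)^2*(s - 2)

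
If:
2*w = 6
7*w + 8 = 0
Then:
No Solution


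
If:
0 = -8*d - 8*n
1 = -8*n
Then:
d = 1/8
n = -1/8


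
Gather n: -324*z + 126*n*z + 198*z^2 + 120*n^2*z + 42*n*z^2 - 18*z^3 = 120*n^2*z + n*(42*z^2 + 126*z) - 18*z^3 + 198*z^2 - 324*z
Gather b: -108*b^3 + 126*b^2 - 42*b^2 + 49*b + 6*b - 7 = -108*b^3 + 84*b^2 + 55*b - 7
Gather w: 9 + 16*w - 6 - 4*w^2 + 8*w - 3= -4*w^2 + 24*w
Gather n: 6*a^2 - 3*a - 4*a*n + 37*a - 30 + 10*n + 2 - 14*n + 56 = 6*a^2 + 34*a + n*(-4*a - 4) + 28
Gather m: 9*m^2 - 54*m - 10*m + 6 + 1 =9*m^2 - 64*m + 7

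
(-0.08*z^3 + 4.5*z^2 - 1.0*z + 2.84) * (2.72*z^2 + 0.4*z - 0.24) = -0.2176*z^5 + 12.208*z^4 - 0.9008*z^3 + 6.2448*z^2 + 1.376*z - 0.6816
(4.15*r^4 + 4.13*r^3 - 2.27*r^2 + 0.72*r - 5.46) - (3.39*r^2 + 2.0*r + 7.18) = 4.15*r^4 + 4.13*r^3 - 5.66*r^2 - 1.28*r - 12.64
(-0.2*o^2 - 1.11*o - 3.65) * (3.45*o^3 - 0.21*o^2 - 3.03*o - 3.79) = -0.69*o^5 - 3.7875*o^4 - 11.7534*o^3 + 4.8878*o^2 + 15.2664*o + 13.8335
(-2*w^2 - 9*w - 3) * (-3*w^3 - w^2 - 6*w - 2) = 6*w^5 + 29*w^4 + 30*w^3 + 61*w^2 + 36*w + 6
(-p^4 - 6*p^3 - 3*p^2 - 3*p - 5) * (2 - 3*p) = 3*p^5 + 16*p^4 - 3*p^3 + 3*p^2 + 9*p - 10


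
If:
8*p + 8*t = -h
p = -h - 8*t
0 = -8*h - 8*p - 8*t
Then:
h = 0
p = 0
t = 0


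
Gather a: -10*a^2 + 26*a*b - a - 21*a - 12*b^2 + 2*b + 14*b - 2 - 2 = -10*a^2 + a*(26*b - 22) - 12*b^2 + 16*b - 4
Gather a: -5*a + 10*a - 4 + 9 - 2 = 5*a + 3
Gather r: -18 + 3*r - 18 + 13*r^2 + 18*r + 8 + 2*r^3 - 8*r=2*r^3 + 13*r^2 + 13*r - 28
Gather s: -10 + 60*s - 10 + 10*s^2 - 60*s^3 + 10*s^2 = -60*s^3 + 20*s^2 + 60*s - 20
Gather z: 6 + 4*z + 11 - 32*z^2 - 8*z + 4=-32*z^2 - 4*z + 21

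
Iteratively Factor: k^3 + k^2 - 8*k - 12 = (k + 2)*(k^2 - k - 6) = (k - 3)*(k + 2)*(k + 2)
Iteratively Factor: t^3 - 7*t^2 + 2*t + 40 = (t + 2)*(t^2 - 9*t + 20) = (t - 5)*(t + 2)*(t - 4)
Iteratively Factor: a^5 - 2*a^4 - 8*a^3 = (a + 2)*(a^4 - 4*a^3) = (a - 4)*(a + 2)*(a^3) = a*(a - 4)*(a + 2)*(a^2) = a^2*(a - 4)*(a + 2)*(a)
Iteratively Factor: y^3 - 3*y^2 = (y)*(y^2 - 3*y) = y*(y - 3)*(y)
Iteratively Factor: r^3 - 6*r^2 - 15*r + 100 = (r - 5)*(r^2 - r - 20) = (r - 5)*(r + 4)*(r - 5)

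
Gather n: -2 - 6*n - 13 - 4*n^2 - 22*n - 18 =-4*n^2 - 28*n - 33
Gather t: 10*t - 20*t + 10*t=0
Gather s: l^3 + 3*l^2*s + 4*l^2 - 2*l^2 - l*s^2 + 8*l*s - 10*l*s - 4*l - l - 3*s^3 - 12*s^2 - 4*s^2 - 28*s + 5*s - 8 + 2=l^3 + 2*l^2 - 5*l - 3*s^3 + s^2*(-l - 16) + s*(3*l^2 - 2*l - 23) - 6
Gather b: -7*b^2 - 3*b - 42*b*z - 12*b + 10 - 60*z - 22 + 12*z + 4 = -7*b^2 + b*(-42*z - 15) - 48*z - 8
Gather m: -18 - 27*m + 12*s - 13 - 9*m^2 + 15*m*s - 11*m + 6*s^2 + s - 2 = -9*m^2 + m*(15*s - 38) + 6*s^2 + 13*s - 33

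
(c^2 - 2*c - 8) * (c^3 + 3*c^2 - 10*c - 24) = c^5 + c^4 - 24*c^3 - 28*c^2 + 128*c + 192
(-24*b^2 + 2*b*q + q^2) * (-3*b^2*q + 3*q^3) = 72*b^4*q - 6*b^3*q^2 - 75*b^2*q^3 + 6*b*q^4 + 3*q^5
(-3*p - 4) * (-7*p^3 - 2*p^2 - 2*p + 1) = 21*p^4 + 34*p^3 + 14*p^2 + 5*p - 4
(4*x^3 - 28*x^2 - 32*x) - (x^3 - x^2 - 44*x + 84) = 3*x^3 - 27*x^2 + 12*x - 84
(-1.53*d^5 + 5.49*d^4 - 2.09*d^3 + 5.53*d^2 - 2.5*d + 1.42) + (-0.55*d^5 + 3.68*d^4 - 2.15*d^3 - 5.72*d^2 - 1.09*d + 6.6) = -2.08*d^5 + 9.17*d^4 - 4.24*d^3 - 0.19*d^2 - 3.59*d + 8.02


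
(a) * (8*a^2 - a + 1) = 8*a^3 - a^2 + a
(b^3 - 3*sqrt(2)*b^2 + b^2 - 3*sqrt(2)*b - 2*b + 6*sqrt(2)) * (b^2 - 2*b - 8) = b^5 - 3*sqrt(2)*b^4 - b^4 - 12*b^3 + 3*sqrt(2)*b^3 - 4*b^2 + 36*sqrt(2)*b^2 + 16*b + 12*sqrt(2)*b - 48*sqrt(2)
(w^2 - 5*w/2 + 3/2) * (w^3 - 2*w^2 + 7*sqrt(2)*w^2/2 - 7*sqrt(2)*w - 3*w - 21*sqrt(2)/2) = w^5 - 9*w^4/2 + 7*sqrt(2)*w^4/2 - 63*sqrt(2)*w^3/4 + 7*w^3/2 + 9*w^2/2 + 49*sqrt(2)*w^2/4 - 9*w/2 + 63*sqrt(2)*w/4 - 63*sqrt(2)/4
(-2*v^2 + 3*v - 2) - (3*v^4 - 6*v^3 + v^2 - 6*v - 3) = -3*v^4 + 6*v^3 - 3*v^2 + 9*v + 1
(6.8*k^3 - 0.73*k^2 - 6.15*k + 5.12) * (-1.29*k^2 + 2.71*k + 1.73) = -8.772*k^5 + 19.3697*k^4 + 17.7192*k^3 - 24.5342*k^2 + 3.2357*k + 8.8576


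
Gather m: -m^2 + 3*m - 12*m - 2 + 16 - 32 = -m^2 - 9*m - 18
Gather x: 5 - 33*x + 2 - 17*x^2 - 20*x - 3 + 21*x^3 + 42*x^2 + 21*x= 21*x^3 + 25*x^2 - 32*x + 4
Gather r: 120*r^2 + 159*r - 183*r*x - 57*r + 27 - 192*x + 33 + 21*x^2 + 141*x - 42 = 120*r^2 + r*(102 - 183*x) + 21*x^2 - 51*x + 18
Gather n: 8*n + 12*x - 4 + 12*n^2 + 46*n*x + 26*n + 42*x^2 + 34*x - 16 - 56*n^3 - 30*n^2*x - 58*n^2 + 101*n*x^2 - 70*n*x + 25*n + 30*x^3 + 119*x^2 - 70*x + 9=-56*n^3 + n^2*(-30*x - 46) + n*(101*x^2 - 24*x + 59) + 30*x^3 + 161*x^2 - 24*x - 11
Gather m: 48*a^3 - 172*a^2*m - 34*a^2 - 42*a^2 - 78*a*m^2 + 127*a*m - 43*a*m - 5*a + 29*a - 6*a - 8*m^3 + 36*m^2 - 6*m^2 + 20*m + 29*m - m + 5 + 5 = 48*a^3 - 76*a^2 + 18*a - 8*m^3 + m^2*(30 - 78*a) + m*(-172*a^2 + 84*a + 48) + 10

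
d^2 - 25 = (d - 5)*(d + 5)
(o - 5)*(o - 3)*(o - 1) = o^3 - 9*o^2 + 23*o - 15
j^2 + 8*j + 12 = (j + 2)*(j + 6)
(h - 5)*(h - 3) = h^2 - 8*h + 15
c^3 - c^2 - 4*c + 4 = (c - 2)*(c - 1)*(c + 2)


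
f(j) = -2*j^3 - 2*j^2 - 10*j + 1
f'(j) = -6*j^2 - 4*j - 10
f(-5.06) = 259.50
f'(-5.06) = -143.38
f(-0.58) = 6.52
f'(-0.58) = -9.70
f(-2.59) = 48.23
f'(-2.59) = -39.89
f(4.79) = -312.59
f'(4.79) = -166.82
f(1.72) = -32.29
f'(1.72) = -34.63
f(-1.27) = 14.57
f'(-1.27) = -14.60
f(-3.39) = 89.83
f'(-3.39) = -65.39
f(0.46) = -4.22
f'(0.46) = -13.11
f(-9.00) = 1387.00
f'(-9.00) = -460.00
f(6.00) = -563.00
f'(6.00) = -250.00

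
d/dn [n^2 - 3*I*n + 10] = 2*n - 3*I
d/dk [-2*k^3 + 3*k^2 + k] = -6*k^2 + 6*k + 1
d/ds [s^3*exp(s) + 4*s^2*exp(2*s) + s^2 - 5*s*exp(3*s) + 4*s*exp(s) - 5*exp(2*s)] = s^3*exp(s) + 8*s^2*exp(2*s) + 3*s^2*exp(s) - 15*s*exp(3*s) + 8*s*exp(2*s) + 4*s*exp(s) + 2*s - 5*exp(3*s) - 10*exp(2*s) + 4*exp(s)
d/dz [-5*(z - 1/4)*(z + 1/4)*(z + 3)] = -15*z^2 - 30*z + 5/16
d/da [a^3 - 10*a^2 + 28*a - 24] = 3*a^2 - 20*a + 28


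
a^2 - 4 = (a - 2)*(a + 2)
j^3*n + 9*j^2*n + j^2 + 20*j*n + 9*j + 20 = (j + 4)*(j + 5)*(j*n + 1)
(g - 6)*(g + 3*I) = g^2 - 6*g + 3*I*g - 18*I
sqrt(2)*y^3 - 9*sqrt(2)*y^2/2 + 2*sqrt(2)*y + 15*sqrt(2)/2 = (y - 3)*(y - 5/2)*(sqrt(2)*y + sqrt(2))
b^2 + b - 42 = (b - 6)*(b + 7)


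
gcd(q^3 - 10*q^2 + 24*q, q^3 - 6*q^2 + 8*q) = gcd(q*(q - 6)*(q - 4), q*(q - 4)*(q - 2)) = q^2 - 4*q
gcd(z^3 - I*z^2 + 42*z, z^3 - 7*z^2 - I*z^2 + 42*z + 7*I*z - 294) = z^2 - I*z + 42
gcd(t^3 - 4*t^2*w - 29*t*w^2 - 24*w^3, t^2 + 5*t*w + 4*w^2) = t + w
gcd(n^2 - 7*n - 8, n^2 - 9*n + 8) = n - 8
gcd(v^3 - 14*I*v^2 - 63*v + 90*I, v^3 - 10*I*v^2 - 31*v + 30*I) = v^2 - 8*I*v - 15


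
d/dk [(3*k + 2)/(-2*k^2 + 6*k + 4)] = k*(3*k + 4)/(2*(k^4 - 6*k^3 + 5*k^2 + 12*k + 4))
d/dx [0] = 0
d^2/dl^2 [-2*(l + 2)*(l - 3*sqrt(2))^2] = -12*l - 8 + 24*sqrt(2)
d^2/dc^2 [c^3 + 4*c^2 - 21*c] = 6*c + 8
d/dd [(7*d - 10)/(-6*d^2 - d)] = 2*(21*d^2 - 60*d - 5)/(d^2*(36*d^2 + 12*d + 1))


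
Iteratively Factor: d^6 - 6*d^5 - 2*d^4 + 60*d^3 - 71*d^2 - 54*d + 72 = (d - 4)*(d^5 - 2*d^4 - 10*d^3 + 20*d^2 + 9*d - 18) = (d - 4)*(d + 3)*(d^4 - 5*d^3 + 5*d^2 + 5*d - 6) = (d - 4)*(d + 1)*(d + 3)*(d^3 - 6*d^2 + 11*d - 6) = (d - 4)*(d - 1)*(d + 1)*(d + 3)*(d^2 - 5*d + 6) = (d - 4)*(d - 2)*(d - 1)*(d + 1)*(d + 3)*(d - 3)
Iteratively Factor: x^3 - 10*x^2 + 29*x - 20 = (x - 1)*(x^2 - 9*x + 20) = (x - 5)*(x - 1)*(x - 4)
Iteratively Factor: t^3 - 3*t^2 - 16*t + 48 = (t - 4)*(t^2 + t - 12) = (t - 4)*(t + 4)*(t - 3)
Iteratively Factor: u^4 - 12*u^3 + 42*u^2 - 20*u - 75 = (u - 5)*(u^3 - 7*u^2 + 7*u + 15) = (u - 5)^2*(u^2 - 2*u - 3) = (u - 5)^2*(u - 3)*(u + 1)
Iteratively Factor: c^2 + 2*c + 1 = (c + 1)*(c + 1)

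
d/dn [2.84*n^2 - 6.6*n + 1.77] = 5.68*n - 6.6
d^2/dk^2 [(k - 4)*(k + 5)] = 2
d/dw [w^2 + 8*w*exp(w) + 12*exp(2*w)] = 8*w*exp(w) + 2*w + 24*exp(2*w) + 8*exp(w)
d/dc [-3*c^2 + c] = 1 - 6*c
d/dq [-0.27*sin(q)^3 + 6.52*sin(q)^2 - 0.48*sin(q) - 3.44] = (-0.81*sin(q)^2 + 13.04*sin(q) - 0.48)*cos(q)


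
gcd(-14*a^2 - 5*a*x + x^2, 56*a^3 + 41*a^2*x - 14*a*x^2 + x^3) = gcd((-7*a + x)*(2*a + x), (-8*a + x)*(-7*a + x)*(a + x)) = -7*a + x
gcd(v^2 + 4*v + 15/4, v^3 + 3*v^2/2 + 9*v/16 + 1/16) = 1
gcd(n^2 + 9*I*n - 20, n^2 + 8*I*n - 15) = n + 5*I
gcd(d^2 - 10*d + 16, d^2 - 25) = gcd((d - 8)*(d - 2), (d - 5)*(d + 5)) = 1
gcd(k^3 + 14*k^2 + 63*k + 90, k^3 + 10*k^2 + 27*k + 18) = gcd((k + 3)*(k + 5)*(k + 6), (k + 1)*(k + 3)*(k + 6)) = k^2 + 9*k + 18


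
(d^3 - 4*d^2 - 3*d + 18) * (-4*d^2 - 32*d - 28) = -4*d^5 - 16*d^4 + 112*d^3 + 136*d^2 - 492*d - 504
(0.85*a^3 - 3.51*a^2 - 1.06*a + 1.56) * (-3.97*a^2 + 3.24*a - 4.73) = -3.3745*a^5 + 16.6887*a^4 - 11.1847*a^3 + 6.9747*a^2 + 10.0682*a - 7.3788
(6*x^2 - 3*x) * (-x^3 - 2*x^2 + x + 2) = -6*x^5 - 9*x^4 + 12*x^3 + 9*x^2 - 6*x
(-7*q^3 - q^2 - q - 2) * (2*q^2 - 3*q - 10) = -14*q^5 + 19*q^4 + 71*q^3 + 9*q^2 + 16*q + 20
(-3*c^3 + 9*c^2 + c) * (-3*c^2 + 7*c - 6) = 9*c^5 - 48*c^4 + 78*c^3 - 47*c^2 - 6*c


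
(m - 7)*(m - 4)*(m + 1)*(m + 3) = m^4 - 7*m^3 - 13*m^2 + 79*m + 84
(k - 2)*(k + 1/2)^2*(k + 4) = k^4 + 3*k^3 - 23*k^2/4 - 15*k/2 - 2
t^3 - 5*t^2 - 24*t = t*(t - 8)*(t + 3)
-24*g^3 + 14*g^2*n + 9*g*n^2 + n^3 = (-g + n)*(4*g + n)*(6*g + n)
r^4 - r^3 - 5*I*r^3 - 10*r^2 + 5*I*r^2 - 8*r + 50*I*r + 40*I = (r - 4)*(r + 1)*(r + 2)*(r - 5*I)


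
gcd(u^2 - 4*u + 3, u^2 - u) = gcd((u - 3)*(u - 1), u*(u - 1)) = u - 1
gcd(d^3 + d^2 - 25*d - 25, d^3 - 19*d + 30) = d + 5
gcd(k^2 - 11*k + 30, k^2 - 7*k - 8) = 1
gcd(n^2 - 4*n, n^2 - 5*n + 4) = n - 4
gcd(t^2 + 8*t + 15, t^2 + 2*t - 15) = t + 5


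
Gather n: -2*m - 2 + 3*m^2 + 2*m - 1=3*m^2 - 3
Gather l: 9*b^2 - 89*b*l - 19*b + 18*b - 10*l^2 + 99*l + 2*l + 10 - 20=9*b^2 - b - 10*l^2 + l*(101 - 89*b) - 10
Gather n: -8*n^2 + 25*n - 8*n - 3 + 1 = -8*n^2 + 17*n - 2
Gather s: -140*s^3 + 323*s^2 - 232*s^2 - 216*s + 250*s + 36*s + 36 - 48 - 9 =-140*s^3 + 91*s^2 + 70*s - 21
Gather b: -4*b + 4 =4 - 4*b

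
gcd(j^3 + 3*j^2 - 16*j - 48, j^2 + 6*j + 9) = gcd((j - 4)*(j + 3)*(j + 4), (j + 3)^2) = j + 3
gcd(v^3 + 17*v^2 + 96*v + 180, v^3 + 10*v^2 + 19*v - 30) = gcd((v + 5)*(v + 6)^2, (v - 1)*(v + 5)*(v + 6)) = v^2 + 11*v + 30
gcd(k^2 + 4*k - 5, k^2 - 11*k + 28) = 1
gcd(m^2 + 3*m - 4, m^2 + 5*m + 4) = m + 4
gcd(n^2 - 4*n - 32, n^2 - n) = 1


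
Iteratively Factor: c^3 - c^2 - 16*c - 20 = (c + 2)*(c^2 - 3*c - 10) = (c + 2)^2*(c - 5)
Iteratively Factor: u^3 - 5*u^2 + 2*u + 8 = (u - 4)*(u^2 - u - 2) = (u - 4)*(u + 1)*(u - 2)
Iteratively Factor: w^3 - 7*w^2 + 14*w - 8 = (w - 4)*(w^2 - 3*w + 2) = (w - 4)*(w - 1)*(w - 2)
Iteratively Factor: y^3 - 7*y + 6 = (y - 1)*(y^2 + y - 6) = (y - 2)*(y - 1)*(y + 3)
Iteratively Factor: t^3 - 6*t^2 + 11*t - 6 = (t - 2)*(t^2 - 4*t + 3) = (t - 3)*(t - 2)*(t - 1)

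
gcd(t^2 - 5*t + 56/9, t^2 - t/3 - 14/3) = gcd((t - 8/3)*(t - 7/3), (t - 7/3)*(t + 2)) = t - 7/3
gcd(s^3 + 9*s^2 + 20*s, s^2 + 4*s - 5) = s + 5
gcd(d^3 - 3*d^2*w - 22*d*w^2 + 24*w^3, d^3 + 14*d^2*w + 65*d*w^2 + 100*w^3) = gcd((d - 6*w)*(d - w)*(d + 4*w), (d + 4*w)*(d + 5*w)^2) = d + 4*w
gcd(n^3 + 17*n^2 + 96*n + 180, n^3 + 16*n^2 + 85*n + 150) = n^2 + 11*n + 30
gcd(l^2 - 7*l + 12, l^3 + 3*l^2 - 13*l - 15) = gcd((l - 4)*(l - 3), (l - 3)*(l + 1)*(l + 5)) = l - 3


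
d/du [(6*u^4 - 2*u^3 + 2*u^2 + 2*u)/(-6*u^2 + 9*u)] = 2*(-12*u^3 + 29*u^2 - 6*u + 5)/(3*(4*u^2 - 12*u + 9))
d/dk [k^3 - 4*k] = 3*k^2 - 4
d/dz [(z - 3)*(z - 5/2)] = 2*z - 11/2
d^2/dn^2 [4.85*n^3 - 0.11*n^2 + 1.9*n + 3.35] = 29.1*n - 0.22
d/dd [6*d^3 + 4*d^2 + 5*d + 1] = 18*d^2 + 8*d + 5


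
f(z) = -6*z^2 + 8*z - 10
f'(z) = 8 - 12*z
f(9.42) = -467.06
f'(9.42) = -105.04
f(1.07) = -8.31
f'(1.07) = -4.84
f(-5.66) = -247.49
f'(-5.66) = 75.92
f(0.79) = -7.42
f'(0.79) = -1.48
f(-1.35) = -31.74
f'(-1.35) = 24.20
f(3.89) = -69.67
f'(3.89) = -38.68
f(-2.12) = -53.93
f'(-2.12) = 33.44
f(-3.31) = -102.22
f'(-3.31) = 47.72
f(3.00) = -40.00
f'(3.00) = -28.00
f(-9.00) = -568.00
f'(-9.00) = 116.00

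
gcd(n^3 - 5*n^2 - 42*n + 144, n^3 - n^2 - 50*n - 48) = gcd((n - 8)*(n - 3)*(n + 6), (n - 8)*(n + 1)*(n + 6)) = n^2 - 2*n - 48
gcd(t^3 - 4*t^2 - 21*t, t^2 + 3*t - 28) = 1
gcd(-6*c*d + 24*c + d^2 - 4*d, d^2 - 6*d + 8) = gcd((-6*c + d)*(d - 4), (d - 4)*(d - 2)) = d - 4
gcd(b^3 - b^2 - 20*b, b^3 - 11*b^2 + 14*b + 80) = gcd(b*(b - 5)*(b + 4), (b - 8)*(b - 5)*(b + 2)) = b - 5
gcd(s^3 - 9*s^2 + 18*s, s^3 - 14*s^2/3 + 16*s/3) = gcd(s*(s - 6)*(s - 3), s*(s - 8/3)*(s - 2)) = s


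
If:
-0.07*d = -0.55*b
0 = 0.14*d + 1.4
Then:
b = -1.27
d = -10.00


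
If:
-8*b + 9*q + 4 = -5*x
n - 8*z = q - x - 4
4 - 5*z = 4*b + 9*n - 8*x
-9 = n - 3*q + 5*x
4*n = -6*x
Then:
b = 31031/5680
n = -873/710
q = 2809/710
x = 291/355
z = -13/284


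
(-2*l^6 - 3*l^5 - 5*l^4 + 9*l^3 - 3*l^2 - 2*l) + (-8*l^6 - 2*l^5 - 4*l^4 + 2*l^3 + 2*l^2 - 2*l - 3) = -10*l^6 - 5*l^5 - 9*l^4 + 11*l^3 - l^2 - 4*l - 3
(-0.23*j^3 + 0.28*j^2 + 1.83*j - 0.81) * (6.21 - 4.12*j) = 0.9476*j^4 - 2.5819*j^3 - 5.8008*j^2 + 14.7015*j - 5.0301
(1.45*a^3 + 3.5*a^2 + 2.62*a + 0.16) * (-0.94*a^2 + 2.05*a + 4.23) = -1.363*a^5 - 0.3175*a^4 + 10.8457*a^3 + 20.0256*a^2 + 11.4106*a + 0.6768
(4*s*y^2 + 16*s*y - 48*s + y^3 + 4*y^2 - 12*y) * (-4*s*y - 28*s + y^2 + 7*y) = -16*s^2*y^3 - 176*s^2*y^2 - 256*s^2*y + 1344*s^2 + y^5 + 11*y^4 + 16*y^3 - 84*y^2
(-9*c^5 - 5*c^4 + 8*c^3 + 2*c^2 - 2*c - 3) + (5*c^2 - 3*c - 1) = -9*c^5 - 5*c^4 + 8*c^3 + 7*c^2 - 5*c - 4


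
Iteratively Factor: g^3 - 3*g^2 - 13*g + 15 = (g - 1)*(g^2 - 2*g - 15) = (g - 5)*(g - 1)*(g + 3)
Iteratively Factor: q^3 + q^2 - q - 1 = (q + 1)*(q^2 - 1) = (q - 1)*(q + 1)*(q + 1)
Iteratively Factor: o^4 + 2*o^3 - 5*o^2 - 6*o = (o + 1)*(o^3 + o^2 - 6*o) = (o + 1)*(o + 3)*(o^2 - 2*o) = (o - 2)*(o + 1)*(o + 3)*(o)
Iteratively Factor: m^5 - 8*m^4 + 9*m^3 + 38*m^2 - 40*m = (m)*(m^4 - 8*m^3 + 9*m^2 + 38*m - 40) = m*(m + 2)*(m^3 - 10*m^2 + 29*m - 20) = m*(m - 5)*(m + 2)*(m^2 - 5*m + 4) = m*(m - 5)*(m - 1)*(m + 2)*(m - 4)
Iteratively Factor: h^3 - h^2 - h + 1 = (h - 1)*(h^2 - 1) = (h - 1)*(h + 1)*(h - 1)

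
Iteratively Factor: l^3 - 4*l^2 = (l - 4)*(l^2) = l*(l - 4)*(l)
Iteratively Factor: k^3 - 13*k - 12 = (k + 1)*(k^2 - k - 12) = (k + 1)*(k + 3)*(k - 4)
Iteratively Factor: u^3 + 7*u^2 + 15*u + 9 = (u + 3)*(u^2 + 4*u + 3) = (u + 1)*(u + 3)*(u + 3)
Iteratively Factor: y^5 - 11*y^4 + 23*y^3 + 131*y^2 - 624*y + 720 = (y + 4)*(y^4 - 15*y^3 + 83*y^2 - 201*y + 180) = (y - 4)*(y + 4)*(y^3 - 11*y^2 + 39*y - 45) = (y - 4)*(y - 3)*(y + 4)*(y^2 - 8*y + 15) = (y - 4)*(y - 3)^2*(y + 4)*(y - 5)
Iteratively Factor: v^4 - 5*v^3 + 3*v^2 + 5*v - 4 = (v - 1)*(v^3 - 4*v^2 - v + 4) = (v - 1)*(v + 1)*(v^2 - 5*v + 4) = (v - 1)^2*(v + 1)*(v - 4)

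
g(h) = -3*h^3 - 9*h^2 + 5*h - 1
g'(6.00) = -427.00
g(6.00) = -943.00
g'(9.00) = -886.00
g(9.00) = -2872.00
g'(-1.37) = 12.77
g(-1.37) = -17.03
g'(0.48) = -5.71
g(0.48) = -1.01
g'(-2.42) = -4.15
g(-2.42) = -23.29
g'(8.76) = -843.32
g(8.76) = -2664.50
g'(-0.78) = 13.56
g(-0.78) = -8.95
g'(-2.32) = -1.68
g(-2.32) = -23.58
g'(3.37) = -157.87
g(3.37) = -201.18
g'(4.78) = -286.68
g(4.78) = -510.38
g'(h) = -9*h^2 - 18*h + 5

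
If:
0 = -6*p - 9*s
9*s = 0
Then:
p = 0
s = 0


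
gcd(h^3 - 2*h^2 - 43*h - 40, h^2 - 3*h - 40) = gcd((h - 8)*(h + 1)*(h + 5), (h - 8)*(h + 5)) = h^2 - 3*h - 40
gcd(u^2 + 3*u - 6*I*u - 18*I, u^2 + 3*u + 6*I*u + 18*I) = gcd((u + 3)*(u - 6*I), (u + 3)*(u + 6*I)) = u + 3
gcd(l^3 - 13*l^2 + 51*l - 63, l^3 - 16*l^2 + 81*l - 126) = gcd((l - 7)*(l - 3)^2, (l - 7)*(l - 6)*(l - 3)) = l^2 - 10*l + 21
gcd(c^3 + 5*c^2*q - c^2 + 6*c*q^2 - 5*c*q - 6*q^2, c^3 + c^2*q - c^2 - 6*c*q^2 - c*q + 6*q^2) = c^2 + 3*c*q - c - 3*q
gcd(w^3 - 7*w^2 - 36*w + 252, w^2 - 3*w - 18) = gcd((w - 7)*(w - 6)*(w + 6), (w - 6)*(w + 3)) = w - 6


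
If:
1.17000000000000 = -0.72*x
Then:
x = -1.62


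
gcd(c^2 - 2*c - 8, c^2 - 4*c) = c - 4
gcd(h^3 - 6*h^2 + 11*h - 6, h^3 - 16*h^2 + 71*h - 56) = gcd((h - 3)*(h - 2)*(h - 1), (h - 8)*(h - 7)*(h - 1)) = h - 1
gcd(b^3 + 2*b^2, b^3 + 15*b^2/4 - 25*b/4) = b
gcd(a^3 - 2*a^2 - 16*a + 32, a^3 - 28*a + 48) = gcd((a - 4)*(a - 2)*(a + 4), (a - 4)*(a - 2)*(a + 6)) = a^2 - 6*a + 8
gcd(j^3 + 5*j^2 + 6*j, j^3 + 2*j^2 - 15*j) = j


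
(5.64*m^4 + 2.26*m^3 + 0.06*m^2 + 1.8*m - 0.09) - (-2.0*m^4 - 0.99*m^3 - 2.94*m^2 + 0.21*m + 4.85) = 7.64*m^4 + 3.25*m^3 + 3.0*m^2 + 1.59*m - 4.94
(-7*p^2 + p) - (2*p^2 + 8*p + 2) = -9*p^2 - 7*p - 2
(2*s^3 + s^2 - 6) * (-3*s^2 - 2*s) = -6*s^5 - 7*s^4 - 2*s^3 + 18*s^2 + 12*s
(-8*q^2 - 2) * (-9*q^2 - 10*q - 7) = 72*q^4 + 80*q^3 + 74*q^2 + 20*q + 14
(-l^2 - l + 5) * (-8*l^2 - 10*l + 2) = 8*l^4 + 18*l^3 - 32*l^2 - 52*l + 10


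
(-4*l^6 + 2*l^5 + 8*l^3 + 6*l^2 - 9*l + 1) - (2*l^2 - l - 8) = -4*l^6 + 2*l^5 + 8*l^3 + 4*l^2 - 8*l + 9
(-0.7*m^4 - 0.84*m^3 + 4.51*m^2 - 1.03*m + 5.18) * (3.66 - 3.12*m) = 2.184*m^5 + 0.0588000000000002*m^4 - 17.1456*m^3 + 19.7202*m^2 - 19.9314*m + 18.9588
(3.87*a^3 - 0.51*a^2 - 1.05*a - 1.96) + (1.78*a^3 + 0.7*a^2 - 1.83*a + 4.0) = 5.65*a^3 + 0.19*a^2 - 2.88*a + 2.04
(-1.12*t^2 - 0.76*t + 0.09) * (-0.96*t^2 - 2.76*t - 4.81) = 1.0752*t^4 + 3.8208*t^3 + 7.3984*t^2 + 3.4072*t - 0.4329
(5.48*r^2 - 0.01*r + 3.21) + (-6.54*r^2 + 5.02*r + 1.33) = -1.06*r^2 + 5.01*r + 4.54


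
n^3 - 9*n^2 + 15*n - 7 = (n - 7)*(n - 1)^2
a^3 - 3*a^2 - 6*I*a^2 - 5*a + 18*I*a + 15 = (a - 3)*(a - 5*I)*(a - I)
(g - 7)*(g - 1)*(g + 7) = g^3 - g^2 - 49*g + 49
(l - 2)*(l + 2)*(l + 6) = l^3 + 6*l^2 - 4*l - 24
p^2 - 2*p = p*(p - 2)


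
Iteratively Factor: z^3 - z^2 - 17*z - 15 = (z - 5)*(z^2 + 4*z + 3) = (z - 5)*(z + 1)*(z + 3)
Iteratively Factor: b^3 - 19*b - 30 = (b - 5)*(b^2 + 5*b + 6) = (b - 5)*(b + 3)*(b + 2)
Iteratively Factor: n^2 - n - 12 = (n - 4)*(n + 3)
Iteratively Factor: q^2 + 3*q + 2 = (q + 2)*(q + 1)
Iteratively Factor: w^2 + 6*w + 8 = (w + 2)*(w + 4)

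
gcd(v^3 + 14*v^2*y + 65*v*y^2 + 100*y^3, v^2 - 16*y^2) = v + 4*y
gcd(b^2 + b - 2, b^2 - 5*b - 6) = 1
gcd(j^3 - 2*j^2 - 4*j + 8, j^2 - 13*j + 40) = 1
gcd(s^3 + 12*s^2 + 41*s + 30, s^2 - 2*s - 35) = s + 5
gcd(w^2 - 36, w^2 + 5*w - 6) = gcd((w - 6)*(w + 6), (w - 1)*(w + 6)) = w + 6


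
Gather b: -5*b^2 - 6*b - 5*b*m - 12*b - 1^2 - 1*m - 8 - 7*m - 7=-5*b^2 + b*(-5*m - 18) - 8*m - 16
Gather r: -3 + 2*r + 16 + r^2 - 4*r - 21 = r^2 - 2*r - 8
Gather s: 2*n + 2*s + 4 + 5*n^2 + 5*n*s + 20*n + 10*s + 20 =5*n^2 + 22*n + s*(5*n + 12) + 24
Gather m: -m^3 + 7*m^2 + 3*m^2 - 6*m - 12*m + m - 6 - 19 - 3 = -m^3 + 10*m^2 - 17*m - 28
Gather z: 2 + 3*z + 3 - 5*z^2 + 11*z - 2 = -5*z^2 + 14*z + 3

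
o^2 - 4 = (o - 2)*(o + 2)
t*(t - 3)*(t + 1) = t^3 - 2*t^2 - 3*t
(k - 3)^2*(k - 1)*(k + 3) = k^4 - 4*k^3 - 6*k^2 + 36*k - 27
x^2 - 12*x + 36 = (x - 6)^2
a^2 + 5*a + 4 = (a + 1)*(a + 4)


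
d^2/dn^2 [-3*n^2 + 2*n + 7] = -6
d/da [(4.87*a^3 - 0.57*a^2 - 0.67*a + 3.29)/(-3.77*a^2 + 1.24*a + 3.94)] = (-18.3599*a^4 + 12.0776*a^3 + 54.3307*a^2 + 20.315*a - 6.7194)/(14.2129*a^4 - 9.3496*a^3 - 28.17*a^2 + 9.7712*a + 15.5236)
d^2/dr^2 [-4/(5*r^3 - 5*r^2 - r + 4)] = 8*(5*(3*r - 1)*(5*r^3 - 5*r^2 - r + 4) - (-15*r^2 + 10*r + 1)^2)/(5*r^3 - 5*r^2 - r + 4)^3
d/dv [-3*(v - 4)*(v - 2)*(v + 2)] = -9*v^2 + 24*v + 12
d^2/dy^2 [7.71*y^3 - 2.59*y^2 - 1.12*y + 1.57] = 46.26*y - 5.18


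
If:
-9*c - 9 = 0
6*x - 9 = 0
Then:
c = -1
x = 3/2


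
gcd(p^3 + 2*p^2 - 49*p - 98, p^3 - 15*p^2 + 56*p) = p - 7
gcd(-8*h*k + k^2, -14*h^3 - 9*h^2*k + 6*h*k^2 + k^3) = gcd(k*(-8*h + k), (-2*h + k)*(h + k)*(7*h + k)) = 1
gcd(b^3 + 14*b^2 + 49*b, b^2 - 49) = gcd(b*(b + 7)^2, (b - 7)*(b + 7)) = b + 7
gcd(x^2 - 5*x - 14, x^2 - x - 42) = x - 7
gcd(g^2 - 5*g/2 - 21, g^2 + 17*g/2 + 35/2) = g + 7/2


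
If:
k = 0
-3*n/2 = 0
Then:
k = 0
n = 0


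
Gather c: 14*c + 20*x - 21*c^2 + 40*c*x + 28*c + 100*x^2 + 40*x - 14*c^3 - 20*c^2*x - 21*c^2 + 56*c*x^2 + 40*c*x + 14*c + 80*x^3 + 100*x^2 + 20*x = -14*c^3 + c^2*(-20*x - 42) + c*(56*x^2 + 80*x + 56) + 80*x^3 + 200*x^2 + 80*x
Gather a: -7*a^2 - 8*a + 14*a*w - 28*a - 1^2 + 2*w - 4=-7*a^2 + a*(14*w - 36) + 2*w - 5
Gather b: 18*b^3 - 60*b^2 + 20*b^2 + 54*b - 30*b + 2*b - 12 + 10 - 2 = 18*b^3 - 40*b^2 + 26*b - 4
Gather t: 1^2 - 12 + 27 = 16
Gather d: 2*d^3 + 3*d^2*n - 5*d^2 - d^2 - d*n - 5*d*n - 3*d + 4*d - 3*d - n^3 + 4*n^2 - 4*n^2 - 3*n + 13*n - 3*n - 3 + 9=2*d^3 + d^2*(3*n - 6) + d*(-6*n - 2) - n^3 + 7*n + 6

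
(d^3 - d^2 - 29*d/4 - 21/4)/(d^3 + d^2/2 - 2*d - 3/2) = (4*d^2 - 8*d - 21)/(2*(2*d^2 - d - 3))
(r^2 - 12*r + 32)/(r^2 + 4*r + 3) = (r^2 - 12*r + 32)/(r^2 + 4*r + 3)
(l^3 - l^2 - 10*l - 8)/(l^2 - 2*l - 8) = l + 1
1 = 1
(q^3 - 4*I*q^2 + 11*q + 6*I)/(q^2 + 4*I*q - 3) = (q^2 - 5*I*q + 6)/(q + 3*I)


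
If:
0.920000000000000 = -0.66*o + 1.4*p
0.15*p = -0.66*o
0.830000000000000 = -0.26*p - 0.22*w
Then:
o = -0.13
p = 0.59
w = -4.47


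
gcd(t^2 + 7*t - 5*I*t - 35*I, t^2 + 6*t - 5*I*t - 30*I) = t - 5*I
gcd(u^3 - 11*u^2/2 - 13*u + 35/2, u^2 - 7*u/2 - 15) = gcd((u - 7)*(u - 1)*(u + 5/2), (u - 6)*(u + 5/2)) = u + 5/2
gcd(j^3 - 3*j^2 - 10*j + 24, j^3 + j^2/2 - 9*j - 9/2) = j + 3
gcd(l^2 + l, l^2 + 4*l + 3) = l + 1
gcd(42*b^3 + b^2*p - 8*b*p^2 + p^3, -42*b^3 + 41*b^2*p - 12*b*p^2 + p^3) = 21*b^2 - 10*b*p + p^2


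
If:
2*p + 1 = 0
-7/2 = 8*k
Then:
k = -7/16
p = -1/2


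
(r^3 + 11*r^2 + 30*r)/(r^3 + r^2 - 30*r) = (r + 5)/(r - 5)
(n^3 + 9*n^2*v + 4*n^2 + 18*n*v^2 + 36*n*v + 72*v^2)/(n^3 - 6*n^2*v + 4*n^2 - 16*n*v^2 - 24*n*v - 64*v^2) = (-n^2 - 9*n*v - 18*v^2)/(-n^2 + 6*n*v + 16*v^2)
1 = 1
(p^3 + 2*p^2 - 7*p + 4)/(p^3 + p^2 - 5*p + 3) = (p + 4)/(p + 3)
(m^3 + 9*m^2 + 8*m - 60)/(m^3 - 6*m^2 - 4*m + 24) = (m^2 + 11*m + 30)/(m^2 - 4*m - 12)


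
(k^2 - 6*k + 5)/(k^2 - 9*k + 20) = (k - 1)/(k - 4)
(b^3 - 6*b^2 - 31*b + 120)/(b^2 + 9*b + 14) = (b^3 - 6*b^2 - 31*b + 120)/(b^2 + 9*b + 14)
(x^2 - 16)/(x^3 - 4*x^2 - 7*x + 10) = (x^2 - 16)/(x^3 - 4*x^2 - 7*x + 10)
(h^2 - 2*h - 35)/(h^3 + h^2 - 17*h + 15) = (h - 7)/(h^2 - 4*h + 3)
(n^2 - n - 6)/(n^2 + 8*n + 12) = (n - 3)/(n + 6)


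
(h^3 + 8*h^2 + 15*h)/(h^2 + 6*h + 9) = h*(h + 5)/(h + 3)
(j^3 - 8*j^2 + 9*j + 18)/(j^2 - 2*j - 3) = j - 6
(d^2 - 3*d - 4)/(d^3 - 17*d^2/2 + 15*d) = 2*(d^2 - 3*d - 4)/(d*(2*d^2 - 17*d + 30))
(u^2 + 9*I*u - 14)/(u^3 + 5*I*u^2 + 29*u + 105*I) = (u + 2*I)/(u^2 - 2*I*u + 15)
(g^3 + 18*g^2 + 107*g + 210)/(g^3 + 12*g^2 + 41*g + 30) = (g + 7)/(g + 1)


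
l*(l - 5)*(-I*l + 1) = -I*l^3 + l^2 + 5*I*l^2 - 5*l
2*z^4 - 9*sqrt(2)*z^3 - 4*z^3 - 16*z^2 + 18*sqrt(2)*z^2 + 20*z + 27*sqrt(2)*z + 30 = (z - 3)*(z - 5*sqrt(2))*(sqrt(2)*z + 1)*(sqrt(2)*z + sqrt(2))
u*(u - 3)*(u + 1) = u^3 - 2*u^2 - 3*u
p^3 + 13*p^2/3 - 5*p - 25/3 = (p - 5/3)*(p + 1)*(p + 5)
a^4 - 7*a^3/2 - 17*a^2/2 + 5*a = a*(a - 5)*(a - 1/2)*(a + 2)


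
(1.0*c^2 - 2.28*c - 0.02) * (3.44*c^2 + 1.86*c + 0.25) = 3.44*c^4 - 5.9832*c^3 - 4.0596*c^2 - 0.6072*c - 0.005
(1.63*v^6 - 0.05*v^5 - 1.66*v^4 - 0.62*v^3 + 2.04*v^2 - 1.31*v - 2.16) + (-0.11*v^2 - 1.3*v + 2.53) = 1.63*v^6 - 0.05*v^5 - 1.66*v^4 - 0.62*v^3 + 1.93*v^2 - 2.61*v + 0.37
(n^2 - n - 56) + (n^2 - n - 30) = 2*n^2 - 2*n - 86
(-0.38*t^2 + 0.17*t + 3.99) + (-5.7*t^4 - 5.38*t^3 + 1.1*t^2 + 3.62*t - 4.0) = -5.7*t^4 - 5.38*t^3 + 0.72*t^2 + 3.79*t - 0.00999999999999979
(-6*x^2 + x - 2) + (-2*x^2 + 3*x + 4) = -8*x^2 + 4*x + 2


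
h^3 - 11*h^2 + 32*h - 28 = (h - 7)*(h - 2)^2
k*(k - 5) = k^2 - 5*k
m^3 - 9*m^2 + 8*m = m*(m - 8)*(m - 1)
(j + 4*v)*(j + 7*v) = j^2 + 11*j*v + 28*v^2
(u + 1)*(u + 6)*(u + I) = u^3 + 7*u^2 + I*u^2 + 6*u + 7*I*u + 6*I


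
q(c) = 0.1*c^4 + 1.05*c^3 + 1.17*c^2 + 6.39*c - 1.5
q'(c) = 0.4*c^3 + 3.15*c^2 + 2.34*c + 6.39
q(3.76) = 114.87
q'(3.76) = 80.98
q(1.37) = 12.50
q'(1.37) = 16.54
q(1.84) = 21.91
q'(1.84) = 23.85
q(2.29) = 34.63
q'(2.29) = 33.07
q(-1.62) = -12.56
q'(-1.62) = 9.17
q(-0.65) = -5.43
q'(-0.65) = 6.09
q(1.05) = 7.84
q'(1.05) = 12.78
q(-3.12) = -32.46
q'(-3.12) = 17.60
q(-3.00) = -30.39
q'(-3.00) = 16.92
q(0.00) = -1.50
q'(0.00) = 6.39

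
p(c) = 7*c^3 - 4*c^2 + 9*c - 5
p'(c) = 21*c^2 - 8*c + 9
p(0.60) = 0.47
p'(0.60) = 11.76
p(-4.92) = -979.77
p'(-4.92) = 556.69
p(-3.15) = -291.83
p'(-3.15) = 242.57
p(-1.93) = -87.59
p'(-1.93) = 102.66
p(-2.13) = -109.96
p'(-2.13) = 121.31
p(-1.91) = -85.56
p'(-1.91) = 100.89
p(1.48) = 22.25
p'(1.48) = 43.16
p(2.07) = 58.58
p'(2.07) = 82.42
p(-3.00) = -257.00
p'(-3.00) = 222.00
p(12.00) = 11623.00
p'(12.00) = 2937.00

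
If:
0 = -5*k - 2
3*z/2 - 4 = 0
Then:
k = -2/5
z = 8/3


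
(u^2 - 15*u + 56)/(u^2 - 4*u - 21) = (u - 8)/(u + 3)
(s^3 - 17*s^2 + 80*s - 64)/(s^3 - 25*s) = (s^3 - 17*s^2 + 80*s - 64)/(s*(s^2 - 25))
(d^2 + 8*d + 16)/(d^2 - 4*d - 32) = (d + 4)/(d - 8)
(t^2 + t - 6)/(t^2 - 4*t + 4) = (t + 3)/(t - 2)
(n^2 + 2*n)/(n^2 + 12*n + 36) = n*(n + 2)/(n^2 + 12*n + 36)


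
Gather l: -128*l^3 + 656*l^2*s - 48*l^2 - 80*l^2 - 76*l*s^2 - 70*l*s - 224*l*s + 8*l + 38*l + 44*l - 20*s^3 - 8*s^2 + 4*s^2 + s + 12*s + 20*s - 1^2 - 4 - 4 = -128*l^3 + l^2*(656*s - 128) + l*(-76*s^2 - 294*s + 90) - 20*s^3 - 4*s^2 + 33*s - 9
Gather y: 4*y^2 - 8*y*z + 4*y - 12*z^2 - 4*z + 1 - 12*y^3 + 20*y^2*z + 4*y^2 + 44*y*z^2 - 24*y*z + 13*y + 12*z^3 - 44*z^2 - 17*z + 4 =-12*y^3 + y^2*(20*z + 8) + y*(44*z^2 - 32*z + 17) + 12*z^3 - 56*z^2 - 21*z + 5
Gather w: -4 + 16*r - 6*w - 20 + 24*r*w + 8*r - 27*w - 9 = 24*r + w*(24*r - 33) - 33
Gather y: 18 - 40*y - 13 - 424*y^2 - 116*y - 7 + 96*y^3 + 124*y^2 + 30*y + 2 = 96*y^3 - 300*y^2 - 126*y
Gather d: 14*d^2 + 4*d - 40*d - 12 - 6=14*d^2 - 36*d - 18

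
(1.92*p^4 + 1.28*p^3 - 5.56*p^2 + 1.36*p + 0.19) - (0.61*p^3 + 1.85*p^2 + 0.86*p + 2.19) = 1.92*p^4 + 0.67*p^3 - 7.41*p^2 + 0.5*p - 2.0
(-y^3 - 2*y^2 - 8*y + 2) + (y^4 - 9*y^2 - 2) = y^4 - y^3 - 11*y^2 - 8*y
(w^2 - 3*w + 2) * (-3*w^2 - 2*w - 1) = -3*w^4 + 7*w^3 - w^2 - w - 2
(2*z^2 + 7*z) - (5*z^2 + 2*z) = -3*z^2 + 5*z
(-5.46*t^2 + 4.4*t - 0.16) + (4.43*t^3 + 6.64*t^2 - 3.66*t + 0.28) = 4.43*t^3 + 1.18*t^2 + 0.74*t + 0.12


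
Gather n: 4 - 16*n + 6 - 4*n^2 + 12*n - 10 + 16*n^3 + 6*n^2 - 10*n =16*n^3 + 2*n^2 - 14*n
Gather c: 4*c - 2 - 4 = 4*c - 6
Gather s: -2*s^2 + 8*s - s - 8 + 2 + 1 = -2*s^2 + 7*s - 5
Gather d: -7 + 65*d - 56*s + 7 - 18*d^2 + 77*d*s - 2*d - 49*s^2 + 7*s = -18*d^2 + d*(77*s + 63) - 49*s^2 - 49*s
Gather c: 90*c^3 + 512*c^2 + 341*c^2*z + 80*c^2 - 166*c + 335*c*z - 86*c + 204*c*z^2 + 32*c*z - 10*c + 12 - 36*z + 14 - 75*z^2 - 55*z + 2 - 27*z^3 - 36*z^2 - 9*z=90*c^3 + c^2*(341*z + 592) + c*(204*z^2 + 367*z - 262) - 27*z^3 - 111*z^2 - 100*z + 28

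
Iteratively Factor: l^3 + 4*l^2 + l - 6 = (l + 2)*(l^2 + 2*l - 3) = (l + 2)*(l + 3)*(l - 1)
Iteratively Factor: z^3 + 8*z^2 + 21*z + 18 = (z + 3)*(z^2 + 5*z + 6) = (z + 2)*(z + 3)*(z + 3)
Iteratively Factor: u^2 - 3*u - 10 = (u - 5)*(u + 2)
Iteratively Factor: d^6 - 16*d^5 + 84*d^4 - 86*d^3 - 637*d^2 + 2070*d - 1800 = (d - 5)*(d^5 - 11*d^4 + 29*d^3 + 59*d^2 - 342*d + 360) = (d - 5)*(d - 3)*(d^4 - 8*d^3 + 5*d^2 + 74*d - 120) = (d - 5)^2*(d - 3)*(d^3 - 3*d^2 - 10*d + 24) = (d - 5)^2*(d - 3)*(d + 3)*(d^2 - 6*d + 8) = (d - 5)^2*(d - 3)*(d - 2)*(d + 3)*(d - 4)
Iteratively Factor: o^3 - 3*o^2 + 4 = (o + 1)*(o^2 - 4*o + 4) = (o - 2)*(o + 1)*(o - 2)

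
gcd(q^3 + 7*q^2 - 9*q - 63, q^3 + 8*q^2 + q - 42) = q^2 + 10*q + 21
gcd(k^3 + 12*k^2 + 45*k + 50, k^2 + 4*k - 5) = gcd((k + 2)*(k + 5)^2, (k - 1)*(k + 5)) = k + 5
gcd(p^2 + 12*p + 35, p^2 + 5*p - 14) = p + 7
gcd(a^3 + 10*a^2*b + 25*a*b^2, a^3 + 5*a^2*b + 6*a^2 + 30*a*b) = a^2 + 5*a*b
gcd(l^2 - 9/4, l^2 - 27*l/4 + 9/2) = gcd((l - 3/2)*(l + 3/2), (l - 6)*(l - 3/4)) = 1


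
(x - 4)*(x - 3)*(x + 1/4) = x^3 - 27*x^2/4 + 41*x/4 + 3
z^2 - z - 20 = (z - 5)*(z + 4)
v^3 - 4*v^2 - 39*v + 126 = (v - 7)*(v - 3)*(v + 6)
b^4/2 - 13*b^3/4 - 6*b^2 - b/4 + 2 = (b/2 + 1/2)*(b - 8)*(b - 1/2)*(b + 1)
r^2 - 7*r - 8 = (r - 8)*(r + 1)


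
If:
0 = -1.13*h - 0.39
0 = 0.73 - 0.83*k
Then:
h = -0.35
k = 0.88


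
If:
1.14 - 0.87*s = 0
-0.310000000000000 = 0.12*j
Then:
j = -2.58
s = 1.31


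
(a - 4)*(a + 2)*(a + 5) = a^3 + 3*a^2 - 18*a - 40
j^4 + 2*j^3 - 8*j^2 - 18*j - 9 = (j - 3)*(j + 1)^2*(j + 3)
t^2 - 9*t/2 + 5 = (t - 5/2)*(t - 2)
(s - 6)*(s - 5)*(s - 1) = s^3 - 12*s^2 + 41*s - 30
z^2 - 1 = (z - 1)*(z + 1)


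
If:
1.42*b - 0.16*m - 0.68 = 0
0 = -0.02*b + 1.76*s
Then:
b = 88.0*s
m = 781.0*s - 4.25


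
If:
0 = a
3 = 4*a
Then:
No Solution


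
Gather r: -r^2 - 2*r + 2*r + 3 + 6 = 9 - r^2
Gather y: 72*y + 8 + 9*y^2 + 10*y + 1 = 9*y^2 + 82*y + 9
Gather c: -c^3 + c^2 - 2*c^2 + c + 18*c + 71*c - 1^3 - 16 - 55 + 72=-c^3 - c^2 + 90*c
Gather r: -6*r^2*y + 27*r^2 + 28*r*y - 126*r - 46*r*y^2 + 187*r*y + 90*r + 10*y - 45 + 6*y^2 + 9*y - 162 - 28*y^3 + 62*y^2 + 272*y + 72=r^2*(27 - 6*y) + r*(-46*y^2 + 215*y - 36) - 28*y^3 + 68*y^2 + 291*y - 135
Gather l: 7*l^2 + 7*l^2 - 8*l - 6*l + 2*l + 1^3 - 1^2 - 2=14*l^2 - 12*l - 2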